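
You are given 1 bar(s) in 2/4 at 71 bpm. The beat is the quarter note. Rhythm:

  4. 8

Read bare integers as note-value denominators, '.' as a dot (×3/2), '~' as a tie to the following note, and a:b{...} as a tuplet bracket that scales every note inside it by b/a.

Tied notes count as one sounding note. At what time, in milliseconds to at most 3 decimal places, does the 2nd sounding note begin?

1. 0.0ms @ 0 + 1267.606ms (3/2)
2. 1267.606ms @ 3/2 + 422.535ms (1/2)

note 2 onset = 3/2b = 1267.606ms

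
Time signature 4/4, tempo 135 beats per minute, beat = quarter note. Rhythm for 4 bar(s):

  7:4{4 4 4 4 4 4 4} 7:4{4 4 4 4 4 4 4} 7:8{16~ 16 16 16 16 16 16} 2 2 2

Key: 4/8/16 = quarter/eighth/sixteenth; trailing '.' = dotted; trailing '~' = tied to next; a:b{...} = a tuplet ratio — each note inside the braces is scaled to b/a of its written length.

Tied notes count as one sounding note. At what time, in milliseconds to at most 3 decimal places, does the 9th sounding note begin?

1. 0.0ms @ 0 + 253.968ms (4/7)
2. 253.968ms @ 4/7 + 253.968ms (4/7)
3. 507.937ms @ 8/7 + 253.968ms (4/7)
4. 761.905ms @ 12/7 + 253.968ms (4/7)
5. 1015.873ms @ 16/7 + 253.968ms (4/7)
6. 1269.841ms @ 20/7 + 253.968ms (4/7)
7. 1523.81ms @ 24/7 + 253.968ms (4/7)
8. 1777.778ms @ 4 + 253.968ms (4/7)
9. 2031.746ms @ 32/7 + 253.968ms (4/7)
10. 2285.714ms @ 36/7 + 253.968ms (4/7)
11. 2539.683ms @ 40/7 + 253.968ms (4/7)
12. 2793.651ms @ 44/7 + 253.968ms (4/7)
13. 3047.619ms @ 48/7 + 253.968ms (4/7)
14. 3301.587ms @ 52/7 + 253.968ms (4/7)
15. 3555.556ms @ 8 + 253.968ms (4/7)
16. 3809.524ms @ 60/7 + 126.984ms (2/7)
17. 3936.508ms @ 62/7 + 126.984ms (2/7)
18. 4063.492ms @ 64/7 + 126.984ms (2/7)
19. 4190.476ms @ 66/7 + 126.984ms (2/7)
20. 4317.46ms @ 68/7 + 126.984ms (2/7)
21. 4444.444ms @ 10 + 888.889ms (2)
22. 5333.333ms @ 12 + 888.889ms (2)
23. 6222.222ms @ 14 + 888.889ms (2)

note 9 onset = 32/7b = 2031.746ms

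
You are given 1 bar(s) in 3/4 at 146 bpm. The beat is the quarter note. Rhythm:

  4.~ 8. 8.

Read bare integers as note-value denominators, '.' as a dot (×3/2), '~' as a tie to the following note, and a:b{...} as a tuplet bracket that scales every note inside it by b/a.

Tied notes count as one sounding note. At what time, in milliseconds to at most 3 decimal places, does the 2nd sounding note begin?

1. 0.0ms @ 0 + 924.658ms (9/4)
2. 924.658ms @ 9/4 + 308.219ms (3/4)

note 2 onset = 9/4b = 924.658ms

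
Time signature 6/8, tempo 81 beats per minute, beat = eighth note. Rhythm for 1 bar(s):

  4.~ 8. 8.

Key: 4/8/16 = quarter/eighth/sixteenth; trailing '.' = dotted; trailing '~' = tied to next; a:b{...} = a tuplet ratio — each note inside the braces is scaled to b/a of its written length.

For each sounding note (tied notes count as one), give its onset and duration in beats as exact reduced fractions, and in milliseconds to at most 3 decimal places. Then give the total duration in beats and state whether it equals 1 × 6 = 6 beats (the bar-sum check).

1) 0.0ms=0b +3333.333ms=9/2b
2) 3333.333ms=9/2b +1111.111ms=3/2b
Σ=6b of 6 (81bpm 6/8) — PASS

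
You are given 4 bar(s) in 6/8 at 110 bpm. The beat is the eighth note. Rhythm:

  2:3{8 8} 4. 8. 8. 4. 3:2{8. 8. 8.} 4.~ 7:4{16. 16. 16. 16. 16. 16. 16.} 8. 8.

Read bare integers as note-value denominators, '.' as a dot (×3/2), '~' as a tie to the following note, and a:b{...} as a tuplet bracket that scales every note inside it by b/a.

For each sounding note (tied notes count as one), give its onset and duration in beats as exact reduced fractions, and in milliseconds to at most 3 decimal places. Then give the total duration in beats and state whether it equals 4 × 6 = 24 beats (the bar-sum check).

1) 0.0ms=0b +818.182ms=3/2b
2) 818.182ms=3/2b +818.182ms=3/2b
3) 1636.364ms=3b +1636.364ms=3b
4) 3272.727ms=6b +818.182ms=3/2b
5) 4090.909ms=15/2b +818.182ms=3/2b
6) 4909.091ms=9b +1636.364ms=3b
7) 6545.455ms=12b +545.455ms=1b
8) 7090.909ms=13b +545.455ms=1b
9) 7636.364ms=14b +545.455ms=1b
10) 8181.818ms=15b +1870.13ms=24/7b
11) 10051.948ms=129/7b +233.766ms=3/7b
12) 10285.714ms=132/7b +233.766ms=3/7b
13) 10519.481ms=135/7b +233.766ms=3/7b
14) 10753.247ms=138/7b +233.766ms=3/7b
15) 10987.013ms=141/7b +233.766ms=3/7b
16) 11220.779ms=144/7b +233.766ms=3/7b
17) 11454.545ms=21b +818.182ms=3/2b
18) 12272.727ms=45/2b +818.182ms=3/2b
Σ=24b of 24 (110bpm 6/8) — PASS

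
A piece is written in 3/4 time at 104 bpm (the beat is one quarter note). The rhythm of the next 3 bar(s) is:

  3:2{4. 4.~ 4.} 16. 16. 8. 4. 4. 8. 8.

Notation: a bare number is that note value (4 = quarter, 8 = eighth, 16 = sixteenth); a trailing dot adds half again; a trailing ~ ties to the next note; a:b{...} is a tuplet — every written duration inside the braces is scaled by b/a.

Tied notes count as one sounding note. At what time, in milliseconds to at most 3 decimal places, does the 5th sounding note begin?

1. 0.0ms @ 0 + 576.923ms (1)
2. 576.923ms @ 1 + 1153.846ms (2)
3. 1730.769ms @ 3 + 216.346ms (3/8)
4. 1947.115ms @ 27/8 + 216.346ms (3/8)
5. 2163.462ms @ 15/4 + 432.692ms (3/4)
6. 2596.154ms @ 9/2 + 865.385ms (3/2)
7. 3461.538ms @ 6 + 865.385ms (3/2)
8. 4326.923ms @ 15/2 + 432.692ms (3/4)
9. 4759.615ms @ 33/4 + 432.692ms (3/4)

note 5 onset = 15/4b = 2163.462ms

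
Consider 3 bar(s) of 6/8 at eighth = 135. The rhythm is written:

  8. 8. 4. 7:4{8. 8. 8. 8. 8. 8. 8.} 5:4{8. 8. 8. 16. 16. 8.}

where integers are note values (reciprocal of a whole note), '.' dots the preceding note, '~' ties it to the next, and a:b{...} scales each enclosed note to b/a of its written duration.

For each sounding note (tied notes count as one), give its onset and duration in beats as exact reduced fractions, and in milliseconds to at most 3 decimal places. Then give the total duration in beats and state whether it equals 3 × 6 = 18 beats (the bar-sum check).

1) 0.0ms=0b +666.667ms=3/2b
2) 666.667ms=3/2b +666.667ms=3/2b
3) 1333.333ms=3b +1333.333ms=3b
4) 2666.667ms=6b +380.952ms=6/7b
5) 3047.619ms=48/7b +380.952ms=6/7b
6) 3428.571ms=54/7b +380.952ms=6/7b
7) 3809.524ms=60/7b +380.952ms=6/7b
8) 4190.476ms=66/7b +380.952ms=6/7b
9) 4571.429ms=72/7b +380.952ms=6/7b
10) 4952.381ms=78/7b +380.952ms=6/7b
11) 5333.333ms=12b +533.333ms=6/5b
12) 5866.667ms=66/5b +533.333ms=6/5b
13) 6400.0ms=72/5b +533.333ms=6/5b
14) 6933.333ms=78/5b +266.667ms=3/5b
15) 7200.0ms=81/5b +266.667ms=3/5b
16) 7466.667ms=84/5b +533.333ms=6/5b
Σ=18b of 18 (135bpm 6/8) — PASS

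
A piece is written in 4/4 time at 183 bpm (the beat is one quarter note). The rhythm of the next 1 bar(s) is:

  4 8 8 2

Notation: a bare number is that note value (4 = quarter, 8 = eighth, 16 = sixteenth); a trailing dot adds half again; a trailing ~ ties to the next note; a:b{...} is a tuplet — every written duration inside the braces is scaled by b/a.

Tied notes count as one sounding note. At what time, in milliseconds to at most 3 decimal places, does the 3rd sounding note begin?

1. 0.0ms @ 0 + 327.869ms (1)
2. 327.869ms @ 1 + 163.934ms (1/2)
3. 491.803ms @ 3/2 + 163.934ms (1/2)
4. 655.738ms @ 2 + 655.738ms (2)

note 3 onset = 3/2b = 491.803ms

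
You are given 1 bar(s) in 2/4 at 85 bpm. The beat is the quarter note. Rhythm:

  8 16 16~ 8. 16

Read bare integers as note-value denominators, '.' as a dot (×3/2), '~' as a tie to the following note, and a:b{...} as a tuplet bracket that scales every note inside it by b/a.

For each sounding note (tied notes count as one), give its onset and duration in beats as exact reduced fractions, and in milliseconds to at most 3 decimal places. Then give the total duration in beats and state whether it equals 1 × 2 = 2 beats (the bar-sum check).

1) 0.0ms=0b +352.941ms=1/2b
2) 352.941ms=1/2b +176.471ms=1/4b
3) 529.412ms=3/4b +705.882ms=1b
4) 1235.294ms=7/4b +176.471ms=1/4b
Σ=2b of 2 (85bpm 2/4) — PASS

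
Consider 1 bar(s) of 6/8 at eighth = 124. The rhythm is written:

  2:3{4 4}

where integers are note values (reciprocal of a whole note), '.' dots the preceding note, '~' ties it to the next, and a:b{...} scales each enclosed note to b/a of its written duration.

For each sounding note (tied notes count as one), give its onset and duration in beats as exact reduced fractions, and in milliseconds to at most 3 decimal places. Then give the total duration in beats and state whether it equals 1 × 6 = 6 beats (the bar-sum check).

1) 0.0ms=0b +1451.613ms=3b
2) 1451.613ms=3b +1451.613ms=3b
Σ=6b of 6 (124bpm 6/8) — PASS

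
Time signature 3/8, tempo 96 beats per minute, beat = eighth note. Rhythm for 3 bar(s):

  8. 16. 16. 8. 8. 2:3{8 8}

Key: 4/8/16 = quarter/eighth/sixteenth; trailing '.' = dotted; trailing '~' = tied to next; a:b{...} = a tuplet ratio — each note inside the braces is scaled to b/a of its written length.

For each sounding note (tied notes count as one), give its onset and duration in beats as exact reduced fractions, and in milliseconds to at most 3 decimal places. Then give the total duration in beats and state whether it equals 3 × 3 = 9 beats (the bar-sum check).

1) 0.0ms=0b +937.5ms=3/2b
2) 937.5ms=3/2b +468.75ms=3/4b
3) 1406.25ms=9/4b +468.75ms=3/4b
4) 1875.0ms=3b +937.5ms=3/2b
5) 2812.5ms=9/2b +937.5ms=3/2b
6) 3750.0ms=6b +937.5ms=3/2b
7) 4687.5ms=15/2b +937.5ms=3/2b
Σ=9b of 9 (96bpm 3/8) — PASS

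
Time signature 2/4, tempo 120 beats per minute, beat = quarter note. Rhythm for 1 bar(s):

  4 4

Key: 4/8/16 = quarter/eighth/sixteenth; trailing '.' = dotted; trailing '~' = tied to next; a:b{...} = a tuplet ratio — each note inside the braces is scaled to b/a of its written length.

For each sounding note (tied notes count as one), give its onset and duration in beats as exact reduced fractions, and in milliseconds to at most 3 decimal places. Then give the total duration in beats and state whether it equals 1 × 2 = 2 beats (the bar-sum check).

1) 0.0ms=0b +500.0ms=1b
2) 500.0ms=1b +500.0ms=1b
Σ=2b of 2 (120bpm 2/4) — PASS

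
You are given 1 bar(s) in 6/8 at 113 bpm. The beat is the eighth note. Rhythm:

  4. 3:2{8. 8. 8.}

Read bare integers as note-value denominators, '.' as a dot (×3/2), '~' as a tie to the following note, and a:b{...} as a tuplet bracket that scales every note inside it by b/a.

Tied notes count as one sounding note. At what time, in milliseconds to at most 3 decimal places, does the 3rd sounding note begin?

1. 0.0ms @ 0 + 1592.92ms (3)
2. 1592.92ms @ 3 + 530.973ms (1)
3. 2123.894ms @ 4 + 530.973ms (1)
4. 2654.867ms @ 5 + 530.973ms (1)

note 3 onset = 4b = 2123.894ms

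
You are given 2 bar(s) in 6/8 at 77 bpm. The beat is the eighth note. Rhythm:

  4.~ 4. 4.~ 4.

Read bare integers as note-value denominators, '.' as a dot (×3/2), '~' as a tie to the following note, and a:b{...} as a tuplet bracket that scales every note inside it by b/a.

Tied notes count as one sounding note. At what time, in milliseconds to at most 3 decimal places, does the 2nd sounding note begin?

1. 0.0ms @ 0 + 4675.325ms (6)
2. 4675.325ms @ 6 + 4675.325ms (6)

note 2 onset = 6b = 4675.325ms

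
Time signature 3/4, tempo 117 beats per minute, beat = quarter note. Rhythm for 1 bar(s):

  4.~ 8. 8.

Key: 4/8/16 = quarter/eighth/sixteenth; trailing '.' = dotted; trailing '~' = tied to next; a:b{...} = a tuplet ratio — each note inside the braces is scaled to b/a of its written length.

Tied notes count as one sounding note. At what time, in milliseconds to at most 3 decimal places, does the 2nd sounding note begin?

note 2 onset = 9/4b = 1153.846ms

1. 0.0ms @ 0 + 1153.846ms (9/4)
2. 1153.846ms @ 9/4 + 384.615ms (3/4)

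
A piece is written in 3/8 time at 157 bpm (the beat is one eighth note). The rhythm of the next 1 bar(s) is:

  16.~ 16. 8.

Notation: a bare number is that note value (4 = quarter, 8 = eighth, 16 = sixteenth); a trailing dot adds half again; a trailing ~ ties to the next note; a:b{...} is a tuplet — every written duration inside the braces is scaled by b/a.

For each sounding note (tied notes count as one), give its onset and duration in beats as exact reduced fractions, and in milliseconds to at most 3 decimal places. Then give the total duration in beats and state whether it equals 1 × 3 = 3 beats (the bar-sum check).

1) 0.0ms=0b +573.248ms=3/2b
2) 573.248ms=3/2b +573.248ms=3/2b
Σ=3b of 3 (157bpm 3/8) — PASS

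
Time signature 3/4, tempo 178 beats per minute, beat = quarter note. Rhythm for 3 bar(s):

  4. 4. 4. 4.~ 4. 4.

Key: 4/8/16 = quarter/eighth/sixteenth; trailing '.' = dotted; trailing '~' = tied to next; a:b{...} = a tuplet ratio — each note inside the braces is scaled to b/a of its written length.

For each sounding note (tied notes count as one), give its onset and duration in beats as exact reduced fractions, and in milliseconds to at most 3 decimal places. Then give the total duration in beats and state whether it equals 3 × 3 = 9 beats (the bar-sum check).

1) 0.0ms=0b +505.618ms=3/2b
2) 505.618ms=3/2b +505.618ms=3/2b
3) 1011.236ms=3b +505.618ms=3/2b
4) 1516.854ms=9/2b +1011.236ms=3b
5) 2528.09ms=15/2b +505.618ms=3/2b
Σ=9b of 9 (178bpm 3/4) — PASS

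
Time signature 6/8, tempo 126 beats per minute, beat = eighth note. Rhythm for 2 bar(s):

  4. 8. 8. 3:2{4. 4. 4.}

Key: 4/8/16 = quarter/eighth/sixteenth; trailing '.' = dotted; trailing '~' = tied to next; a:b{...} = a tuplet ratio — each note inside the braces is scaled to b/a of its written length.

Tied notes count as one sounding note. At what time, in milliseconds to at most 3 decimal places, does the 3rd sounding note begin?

note 3 onset = 9/2b = 2142.857ms

1. 0.0ms @ 0 + 1428.571ms (3)
2. 1428.571ms @ 3 + 714.286ms (3/2)
3. 2142.857ms @ 9/2 + 714.286ms (3/2)
4. 2857.143ms @ 6 + 952.381ms (2)
5. 3809.524ms @ 8 + 952.381ms (2)
6. 4761.905ms @ 10 + 952.381ms (2)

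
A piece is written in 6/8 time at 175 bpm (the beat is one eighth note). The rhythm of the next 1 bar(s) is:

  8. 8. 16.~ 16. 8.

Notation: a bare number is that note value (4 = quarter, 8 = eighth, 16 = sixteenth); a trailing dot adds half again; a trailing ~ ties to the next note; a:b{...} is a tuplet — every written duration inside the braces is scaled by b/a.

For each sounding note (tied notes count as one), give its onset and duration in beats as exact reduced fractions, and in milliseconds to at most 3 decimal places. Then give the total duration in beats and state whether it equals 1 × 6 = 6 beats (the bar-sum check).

1) 0.0ms=0b +514.286ms=3/2b
2) 514.286ms=3/2b +514.286ms=3/2b
3) 1028.571ms=3b +514.286ms=3/2b
4) 1542.857ms=9/2b +514.286ms=3/2b
Σ=6b of 6 (175bpm 6/8) — PASS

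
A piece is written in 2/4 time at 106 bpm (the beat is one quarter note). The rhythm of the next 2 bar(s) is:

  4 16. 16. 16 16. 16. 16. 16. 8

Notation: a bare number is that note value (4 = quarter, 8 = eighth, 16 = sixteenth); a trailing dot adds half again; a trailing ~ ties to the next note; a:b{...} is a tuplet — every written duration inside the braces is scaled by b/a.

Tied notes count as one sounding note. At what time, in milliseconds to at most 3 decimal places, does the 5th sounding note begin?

1. 0.0ms @ 0 + 566.038ms (1)
2. 566.038ms @ 1 + 212.264ms (3/8)
3. 778.302ms @ 11/8 + 212.264ms (3/8)
4. 990.566ms @ 7/4 + 141.509ms (1/4)
5. 1132.075ms @ 2 + 212.264ms (3/8)
6. 1344.34ms @ 19/8 + 212.264ms (3/8)
7. 1556.604ms @ 11/4 + 212.264ms (3/8)
8. 1768.868ms @ 25/8 + 212.264ms (3/8)
9. 1981.132ms @ 7/2 + 283.019ms (1/2)

note 5 onset = 2b = 1132.075ms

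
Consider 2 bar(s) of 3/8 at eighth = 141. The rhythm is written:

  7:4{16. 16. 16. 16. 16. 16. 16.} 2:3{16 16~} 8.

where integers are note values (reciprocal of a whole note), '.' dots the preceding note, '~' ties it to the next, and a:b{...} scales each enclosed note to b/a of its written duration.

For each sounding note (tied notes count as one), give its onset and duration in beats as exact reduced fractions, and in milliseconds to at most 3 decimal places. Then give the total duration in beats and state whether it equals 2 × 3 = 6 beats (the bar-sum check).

1) 0.0ms=0b +182.371ms=3/7b
2) 182.371ms=3/7b +182.371ms=3/7b
3) 364.742ms=6/7b +182.371ms=3/7b
4) 547.112ms=9/7b +182.371ms=3/7b
5) 729.483ms=12/7b +182.371ms=3/7b
6) 911.854ms=15/7b +182.371ms=3/7b
7) 1094.225ms=18/7b +182.371ms=3/7b
8) 1276.596ms=3b +319.149ms=3/4b
9) 1595.745ms=15/4b +957.447ms=9/4b
Σ=6b of 6 (141bpm 3/8) — PASS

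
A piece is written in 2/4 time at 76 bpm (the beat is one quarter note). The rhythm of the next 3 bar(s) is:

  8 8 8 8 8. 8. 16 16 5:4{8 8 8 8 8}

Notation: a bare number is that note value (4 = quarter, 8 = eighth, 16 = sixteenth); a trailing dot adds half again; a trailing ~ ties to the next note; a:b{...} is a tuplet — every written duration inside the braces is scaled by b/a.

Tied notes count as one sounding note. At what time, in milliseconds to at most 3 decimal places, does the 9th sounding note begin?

1. 0.0ms @ 0 + 394.737ms (1/2)
2. 394.737ms @ 1/2 + 394.737ms (1/2)
3. 789.474ms @ 1 + 394.737ms (1/2)
4. 1184.211ms @ 3/2 + 394.737ms (1/2)
5. 1578.947ms @ 2 + 592.105ms (3/4)
6. 2171.053ms @ 11/4 + 592.105ms (3/4)
7. 2763.158ms @ 7/2 + 197.368ms (1/4)
8. 2960.526ms @ 15/4 + 197.368ms (1/4)
9. 3157.895ms @ 4 + 315.789ms (2/5)
10. 3473.684ms @ 22/5 + 315.789ms (2/5)
11. 3789.474ms @ 24/5 + 315.789ms (2/5)
12. 4105.263ms @ 26/5 + 315.789ms (2/5)
13. 4421.053ms @ 28/5 + 315.789ms (2/5)

note 9 onset = 4b = 3157.895ms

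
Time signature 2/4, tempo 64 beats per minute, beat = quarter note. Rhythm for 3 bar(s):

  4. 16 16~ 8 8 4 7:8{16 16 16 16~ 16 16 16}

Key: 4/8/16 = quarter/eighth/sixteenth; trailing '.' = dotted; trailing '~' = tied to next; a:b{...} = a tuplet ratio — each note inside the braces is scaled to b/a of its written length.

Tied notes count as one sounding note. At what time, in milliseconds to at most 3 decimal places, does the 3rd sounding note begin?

note 3 onset = 7/4b = 1640.625ms

1. 0.0ms @ 0 + 1406.25ms (3/2)
2. 1406.25ms @ 3/2 + 234.375ms (1/4)
3. 1640.625ms @ 7/4 + 703.125ms (3/4)
4. 2343.75ms @ 5/2 + 468.75ms (1/2)
5. 2812.5ms @ 3 + 937.5ms (1)
6. 3750.0ms @ 4 + 267.857ms (2/7)
7. 4017.857ms @ 30/7 + 267.857ms (2/7)
8. 4285.714ms @ 32/7 + 267.857ms (2/7)
9. 4553.571ms @ 34/7 + 535.714ms (4/7)
10. 5089.286ms @ 38/7 + 267.857ms (2/7)
11. 5357.143ms @ 40/7 + 267.857ms (2/7)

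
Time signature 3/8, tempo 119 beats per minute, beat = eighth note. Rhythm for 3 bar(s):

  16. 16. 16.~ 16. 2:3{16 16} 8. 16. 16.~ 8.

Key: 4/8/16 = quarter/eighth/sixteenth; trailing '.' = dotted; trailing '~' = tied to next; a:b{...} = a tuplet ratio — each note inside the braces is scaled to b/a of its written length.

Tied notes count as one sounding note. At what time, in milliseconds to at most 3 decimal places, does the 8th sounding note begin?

1. 0.0ms @ 0 + 378.151ms (3/4)
2. 378.151ms @ 3/4 + 378.151ms (3/4)
3. 756.303ms @ 3/2 + 756.303ms (3/2)
4. 1512.605ms @ 3 + 378.151ms (3/4)
5. 1890.756ms @ 15/4 + 378.151ms (3/4)
6. 2268.908ms @ 9/2 + 756.303ms (3/2)
7. 3025.21ms @ 6 + 378.151ms (3/4)
8. 3403.361ms @ 27/4 + 1134.454ms (9/4)

note 8 onset = 27/4b = 3403.361ms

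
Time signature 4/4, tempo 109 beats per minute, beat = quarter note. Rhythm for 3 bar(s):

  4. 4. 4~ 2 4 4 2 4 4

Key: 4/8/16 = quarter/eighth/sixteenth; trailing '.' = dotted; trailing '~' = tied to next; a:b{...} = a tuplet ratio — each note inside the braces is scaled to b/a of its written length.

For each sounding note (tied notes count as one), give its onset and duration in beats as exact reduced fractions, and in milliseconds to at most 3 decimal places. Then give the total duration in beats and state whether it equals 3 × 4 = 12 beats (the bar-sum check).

1) 0.0ms=0b +825.688ms=3/2b
2) 825.688ms=3/2b +825.688ms=3/2b
3) 1651.376ms=3b +1651.376ms=3b
4) 3302.752ms=6b +550.459ms=1b
5) 3853.211ms=7b +550.459ms=1b
6) 4403.67ms=8b +1100.917ms=2b
7) 5504.587ms=10b +550.459ms=1b
8) 6055.046ms=11b +550.459ms=1b
Σ=12b of 12 (109bpm 4/4) — PASS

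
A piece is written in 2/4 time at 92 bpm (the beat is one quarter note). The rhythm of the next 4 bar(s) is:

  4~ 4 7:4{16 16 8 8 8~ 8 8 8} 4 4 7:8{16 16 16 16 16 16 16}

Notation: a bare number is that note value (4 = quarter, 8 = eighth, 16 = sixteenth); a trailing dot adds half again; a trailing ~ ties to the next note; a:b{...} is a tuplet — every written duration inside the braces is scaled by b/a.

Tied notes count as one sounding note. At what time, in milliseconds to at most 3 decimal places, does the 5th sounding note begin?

1. 0.0ms @ 0 + 1304.348ms (2)
2. 1304.348ms @ 2 + 93.168ms (1/7)
3. 1397.516ms @ 15/7 + 93.168ms (1/7)
4. 1490.683ms @ 16/7 + 186.335ms (2/7)
5. 1677.019ms @ 18/7 + 186.335ms (2/7)
6. 1863.354ms @ 20/7 + 372.671ms (4/7)
7. 2236.025ms @ 24/7 + 186.335ms (2/7)
8. 2422.36ms @ 26/7 + 186.335ms (2/7)
9. 2608.696ms @ 4 + 652.174ms (1)
10. 3260.87ms @ 5 + 652.174ms (1)
11. 3913.043ms @ 6 + 186.335ms (2/7)
12. 4099.379ms @ 44/7 + 186.335ms (2/7)
13. 4285.714ms @ 46/7 + 186.335ms (2/7)
14. 4472.05ms @ 48/7 + 186.335ms (2/7)
15. 4658.385ms @ 50/7 + 186.335ms (2/7)
16. 4844.72ms @ 52/7 + 186.335ms (2/7)
17. 5031.056ms @ 54/7 + 186.335ms (2/7)

note 5 onset = 18/7b = 1677.019ms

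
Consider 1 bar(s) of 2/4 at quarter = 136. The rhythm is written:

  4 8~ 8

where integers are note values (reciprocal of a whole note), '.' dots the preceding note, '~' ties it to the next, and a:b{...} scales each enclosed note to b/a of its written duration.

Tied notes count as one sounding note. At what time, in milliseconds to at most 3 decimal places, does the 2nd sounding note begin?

1. 0.0ms @ 0 + 441.176ms (1)
2. 441.176ms @ 1 + 441.176ms (1)

note 2 onset = 1b = 441.176ms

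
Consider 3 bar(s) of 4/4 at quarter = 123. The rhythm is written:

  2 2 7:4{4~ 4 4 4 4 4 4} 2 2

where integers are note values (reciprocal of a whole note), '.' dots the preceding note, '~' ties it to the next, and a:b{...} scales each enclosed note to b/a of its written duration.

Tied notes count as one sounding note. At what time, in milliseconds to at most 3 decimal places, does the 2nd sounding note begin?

note 2 onset = 2b = 975.61ms

1. 0.0ms @ 0 + 975.61ms (2)
2. 975.61ms @ 2 + 975.61ms (2)
3. 1951.22ms @ 4 + 557.491ms (8/7)
4. 2508.711ms @ 36/7 + 278.746ms (4/7)
5. 2787.456ms @ 40/7 + 278.746ms (4/7)
6. 3066.202ms @ 44/7 + 278.746ms (4/7)
7. 3344.948ms @ 48/7 + 278.746ms (4/7)
8. 3623.693ms @ 52/7 + 278.746ms (4/7)
9. 3902.439ms @ 8 + 975.61ms (2)
10. 4878.049ms @ 10 + 975.61ms (2)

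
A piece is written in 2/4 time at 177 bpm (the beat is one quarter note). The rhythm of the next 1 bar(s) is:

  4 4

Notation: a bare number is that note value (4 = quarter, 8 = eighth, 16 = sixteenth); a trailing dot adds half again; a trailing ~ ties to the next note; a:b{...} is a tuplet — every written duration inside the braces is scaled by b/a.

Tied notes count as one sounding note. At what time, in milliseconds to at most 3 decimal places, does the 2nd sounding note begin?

note 2 onset = 1b = 338.983ms

1. 0.0ms @ 0 + 338.983ms (1)
2. 338.983ms @ 1 + 338.983ms (1)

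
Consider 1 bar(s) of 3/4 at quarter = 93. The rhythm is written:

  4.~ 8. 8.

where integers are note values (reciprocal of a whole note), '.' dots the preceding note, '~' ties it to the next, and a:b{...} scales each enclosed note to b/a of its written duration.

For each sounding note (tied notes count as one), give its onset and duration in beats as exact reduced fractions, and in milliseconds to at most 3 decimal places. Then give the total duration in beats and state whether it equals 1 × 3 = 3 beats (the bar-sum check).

1) 0.0ms=0b +1451.613ms=9/4b
2) 1451.613ms=9/4b +483.871ms=3/4b
Σ=3b of 3 (93bpm 3/4) — PASS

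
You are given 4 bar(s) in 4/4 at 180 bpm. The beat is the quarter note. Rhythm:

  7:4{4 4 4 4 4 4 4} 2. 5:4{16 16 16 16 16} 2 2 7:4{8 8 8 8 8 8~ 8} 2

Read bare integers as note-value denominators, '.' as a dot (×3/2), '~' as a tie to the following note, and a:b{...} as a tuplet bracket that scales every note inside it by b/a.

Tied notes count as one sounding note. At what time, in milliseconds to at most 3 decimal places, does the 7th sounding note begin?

1. 0.0ms @ 0 + 190.476ms (4/7)
2. 190.476ms @ 4/7 + 190.476ms (4/7)
3. 380.952ms @ 8/7 + 190.476ms (4/7)
4. 571.429ms @ 12/7 + 190.476ms (4/7)
5. 761.905ms @ 16/7 + 190.476ms (4/7)
6. 952.381ms @ 20/7 + 190.476ms (4/7)
7. 1142.857ms @ 24/7 + 190.476ms (4/7)
8. 1333.333ms @ 4 + 1000.0ms (3)
9. 2333.333ms @ 7 + 66.667ms (1/5)
10. 2400.0ms @ 36/5 + 66.667ms (1/5)
11. 2466.667ms @ 37/5 + 66.667ms (1/5)
12. 2533.333ms @ 38/5 + 66.667ms (1/5)
13. 2600.0ms @ 39/5 + 66.667ms (1/5)
14. 2666.667ms @ 8 + 666.667ms (2)
15. 3333.333ms @ 10 + 666.667ms (2)
16. 4000.0ms @ 12 + 95.238ms (2/7)
17. 4095.238ms @ 86/7 + 95.238ms (2/7)
18. 4190.476ms @ 88/7 + 95.238ms (2/7)
19. 4285.714ms @ 90/7 + 95.238ms (2/7)
20. 4380.952ms @ 92/7 + 95.238ms (2/7)
21. 4476.19ms @ 94/7 + 190.476ms (4/7)
22. 4666.667ms @ 14 + 666.667ms (2)

note 7 onset = 24/7b = 1142.857ms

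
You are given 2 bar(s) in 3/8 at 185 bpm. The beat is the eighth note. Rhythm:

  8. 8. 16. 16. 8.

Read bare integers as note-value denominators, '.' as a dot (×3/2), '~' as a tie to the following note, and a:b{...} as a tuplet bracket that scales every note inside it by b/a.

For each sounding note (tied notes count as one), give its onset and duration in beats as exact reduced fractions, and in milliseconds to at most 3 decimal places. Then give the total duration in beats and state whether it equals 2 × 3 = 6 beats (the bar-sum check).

1) 0.0ms=0b +486.486ms=3/2b
2) 486.486ms=3/2b +486.486ms=3/2b
3) 972.973ms=3b +243.243ms=3/4b
4) 1216.216ms=15/4b +243.243ms=3/4b
5) 1459.459ms=9/2b +486.486ms=3/2b
Σ=6b of 6 (185bpm 3/8) — PASS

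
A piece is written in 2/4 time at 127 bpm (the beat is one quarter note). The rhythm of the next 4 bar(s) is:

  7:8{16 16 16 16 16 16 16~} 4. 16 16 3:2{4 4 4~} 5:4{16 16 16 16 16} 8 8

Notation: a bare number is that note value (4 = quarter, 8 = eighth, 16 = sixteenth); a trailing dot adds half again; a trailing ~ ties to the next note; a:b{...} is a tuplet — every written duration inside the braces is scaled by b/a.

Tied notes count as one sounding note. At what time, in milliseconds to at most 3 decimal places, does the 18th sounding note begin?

1. 0.0ms @ 0 + 134.983ms (2/7)
2. 134.983ms @ 2/7 + 134.983ms (2/7)
3. 269.966ms @ 4/7 + 134.983ms (2/7)
4. 404.949ms @ 6/7 + 134.983ms (2/7)
5. 539.933ms @ 8/7 + 134.983ms (2/7)
6. 674.916ms @ 10/7 + 134.983ms (2/7)
7. 809.899ms @ 12/7 + 843.645ms (25/14)
8. 1653.543ms @ 7/2 + 118.11ms (1/4)
9. 1771.654ms @ 15/4 + 118.11ms (1/4)
10. 1889.764ms @ 4 + 314.961ms (2/3)
11. 2204.724ms @ 14/3 + 314.961ms (2/3)
12. 2519.685ms @ 16/3 + 409.449ms (13/15)
13. 2929.134ms @ 31/5 + 94.488ms (1/5)
14. 3023.622ms @ 32/5 + 94.488ms (1/5)
15. 3118.11ms @ 33/5 + 94.488ms (1/5)
16. 3212.598ms @ 34/5 + 94.488ms (1/5)
17. 3307.087ms @ 7 + 236.22ms (1/2)
18. 3543.307ms @ 15/2 + 236.22ms (1/2)

note 18 onset = 15/2b = 3543.307ms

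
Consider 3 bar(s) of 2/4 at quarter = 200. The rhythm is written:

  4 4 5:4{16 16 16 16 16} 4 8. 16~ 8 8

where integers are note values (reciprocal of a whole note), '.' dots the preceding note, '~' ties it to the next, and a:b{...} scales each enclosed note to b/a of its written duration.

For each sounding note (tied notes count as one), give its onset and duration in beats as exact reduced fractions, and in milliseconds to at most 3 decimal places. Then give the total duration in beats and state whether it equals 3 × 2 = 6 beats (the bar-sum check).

1) 0.0ms=0b +300.0ms=1b
2) 300.0ms=1b +300.0ms=1b
3) 600.0ms=2b +60.0ms=1/5b
4) 660.0ms=11/5b +60.0ms=1/5b
5) 720.0ms=12/5b +60.0ms=1/5b
6) 780.0ms=13/5b +60.0ms=1/5b
7) 840.0ms=14/5b +60.0ms=1/5b
8) 900.0ms=3b +300.0ms=1b
9) 1200.0ms=4b +225.0ms=3/4b
10) 1425.0ms=19/4b +225.0ms=3/4b
11) 1650.0ms=11/2b +150.0ms=1/2b
Σ=6b of 6 (200bpm 2/4) — PASS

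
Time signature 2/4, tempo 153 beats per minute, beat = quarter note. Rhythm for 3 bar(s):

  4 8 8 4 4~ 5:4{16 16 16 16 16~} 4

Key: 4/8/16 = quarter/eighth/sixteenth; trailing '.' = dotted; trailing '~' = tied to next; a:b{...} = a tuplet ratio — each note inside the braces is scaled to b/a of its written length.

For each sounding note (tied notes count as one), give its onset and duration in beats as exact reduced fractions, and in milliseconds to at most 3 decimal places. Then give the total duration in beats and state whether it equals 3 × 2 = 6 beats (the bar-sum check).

1) 0.0ms=0b +392.157ms=1b
2) 392.157ms=1b +196.078ms=1/2b
3) 588.235ms=3/2b +196.078ms=1/2b
4) 784.314ms=2b +392.157ms=1b
5) 1176.471ms=3b +470.588ms=6/5b
6) 1647.059ms=21/5b +78.431ms=1/5b
7) 1725.49ms=22/5b +78.431ms=1/5b
8) 1803.922ms=23/5b +78.431ms=1/5b
9) 1882.353ms=24/5b +470.588ms=6/5b
Σ=6b of 6 (153bpm 2/4) — PASS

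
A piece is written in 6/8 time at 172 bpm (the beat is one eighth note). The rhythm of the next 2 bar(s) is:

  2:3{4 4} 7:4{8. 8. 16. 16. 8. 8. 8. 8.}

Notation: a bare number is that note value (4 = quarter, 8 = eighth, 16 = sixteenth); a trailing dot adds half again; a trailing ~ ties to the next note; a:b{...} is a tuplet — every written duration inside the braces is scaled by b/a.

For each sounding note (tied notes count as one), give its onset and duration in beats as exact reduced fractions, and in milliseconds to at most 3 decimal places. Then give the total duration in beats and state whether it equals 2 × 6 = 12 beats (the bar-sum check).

1) 0.0ms=0b +1046.512ms=3b
2) 1046.512ms=3b +1046.512ms=3b
3) 2093.023ms=6b +299.003ms=6/7b
4) 2392.027ms=48/7b +299.003ms=6/7b
5) 2691.03ms=54/7b +149.502ms=3/7b
6) 2840.532ms=57/7b +149.502ms=3/7b
7) 2990.033ms=60/7b +299.003ms=6/7b
8) 3289.037ms=66/7b +299.003ms=6/7b
9) 3588.04ms=72/7b +299.003ms=6/7b
10) 3887.043ms=78/7b +299.003ms=6/7b
Σ=12b of 12 (172bpm 6/8) — PASS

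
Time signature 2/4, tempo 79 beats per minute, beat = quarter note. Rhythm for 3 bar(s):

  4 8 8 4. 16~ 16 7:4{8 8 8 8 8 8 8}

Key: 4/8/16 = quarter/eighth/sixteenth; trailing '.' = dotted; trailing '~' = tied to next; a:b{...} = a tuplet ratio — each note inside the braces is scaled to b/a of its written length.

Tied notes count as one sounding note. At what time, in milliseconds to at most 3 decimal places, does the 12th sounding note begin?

note 12 onset = 40/7b = 4339.964ms

1. 0.0ms @ 0 + 759.494ms (1)
2. 759.494ms @ 1 + 379.747ms (1/2)
3. 1139.241ms @ 3/2 + 379.747ms (1/2)
4. 1518.987ms @ 2 + 1139.241ms (3/2)
5. 2658.228ms @ 7/2 + 379.747ms (1/2)
6. 3037.975ms @ 4 + 216.998ms (2/7)
7. 3254.973ms @ 30/7 + 216.998ms (2/7)
8. 3471.971ms @ 32/7 + 216.998ms (2/7)
9. 3688.969ms @ 34/7 + 216.998ms (2/7)
10. 3905.967ms @ 36/7 + 216.998ms (2/7)
11. 4122.966ms @ 38/7 + 216.998ms (2/7)
12. 4339.964ms @ 40/7 + 216.998ms (2/7)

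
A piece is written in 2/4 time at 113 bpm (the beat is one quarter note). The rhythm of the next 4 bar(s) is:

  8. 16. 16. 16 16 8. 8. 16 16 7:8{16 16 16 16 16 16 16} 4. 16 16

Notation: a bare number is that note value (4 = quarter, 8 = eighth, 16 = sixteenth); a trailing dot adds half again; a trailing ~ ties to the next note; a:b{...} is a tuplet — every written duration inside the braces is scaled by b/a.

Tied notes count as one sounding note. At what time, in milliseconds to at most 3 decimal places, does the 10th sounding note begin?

note 10 onset = 4b = 2123.894ms

1. 0.0ms @ 0 + 398.23ms (3/4)
2. 398.23ms @ 3/4 + 199.115ms (3/8)
3. 597.345ms @ 9/8 + 199.115ms (3/8)
4. 796.46ms @ 3/2 + 132.743ms (1/4)
5. 929.204ms @ 7/4 + 132.743ms (1/4)
6. 1061.947ms @ 2 + 398.23ms (3/4)
7. 1460.177ms @ 11/4 + 398.23ms (3/4)
8. 1858.407ms @ 7/2 + 132.743ms (1/4)
9. 1991.15ms @ 15/4 + 132.743ms (1/4)
10. 2123.894ms @ 4 + 151.707ms (2/7)
11. 2275.601ms @ 30/7 + 151.707ms (2/7)
12. 2427.307ms @ 32/7 + 151.707ms (2/7)
13. 2579.014ms @ 34/7 + 151.707ms (2/7)
14. 2730.721ms @ 36/7 + 151.707ms (2/7)
15. 2882.427ms @ 38/7 + 151.707ms (2/7)
16. 3034.134ms @ 40/7 + 151.707ms (2/7)
17. 3185.841ms @ 6 + 796.46ms (3/2)
18. 3982.301ms @ 15/2 + 132.743ms (1/4)
19. 4115.044ms @ 31/4 + 132.743ms (1/4)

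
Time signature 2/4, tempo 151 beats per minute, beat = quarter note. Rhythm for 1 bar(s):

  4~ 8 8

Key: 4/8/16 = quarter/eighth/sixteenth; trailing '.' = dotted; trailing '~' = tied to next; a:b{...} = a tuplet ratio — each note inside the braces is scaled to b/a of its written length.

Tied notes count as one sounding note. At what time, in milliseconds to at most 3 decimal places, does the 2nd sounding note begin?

note 2 onset = 3/2b = 596.026ms

1. 0.0ms @ 0 + 596.026ms (3/2)
2. 596.026ms @ 3/2 + 198.675ms (1/2)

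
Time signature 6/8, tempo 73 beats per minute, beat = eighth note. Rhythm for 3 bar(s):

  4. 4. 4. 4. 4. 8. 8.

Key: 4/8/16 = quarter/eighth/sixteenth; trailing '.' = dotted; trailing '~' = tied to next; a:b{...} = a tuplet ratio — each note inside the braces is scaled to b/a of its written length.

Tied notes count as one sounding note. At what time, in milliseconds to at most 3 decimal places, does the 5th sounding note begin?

1. 0.0ms @ 0 + 2465.753ms (3)
2. 2465.753ms @ 3 + 2465.753ms (3)
3. 4931.507ms @ 6 + 2465.753ms (3)
4. 7397.26ms @ 9 + 2465.753ms (3)
5. 9863.014ms @ 12 + 2465.753ms (3)
6. 12328.767ms @ 15 + 1232.877ms (3/2)
7. 13561.644ms @ 33/2 + 1232.877ms (3/2)

note 5 onset = 12b = 9863.014ms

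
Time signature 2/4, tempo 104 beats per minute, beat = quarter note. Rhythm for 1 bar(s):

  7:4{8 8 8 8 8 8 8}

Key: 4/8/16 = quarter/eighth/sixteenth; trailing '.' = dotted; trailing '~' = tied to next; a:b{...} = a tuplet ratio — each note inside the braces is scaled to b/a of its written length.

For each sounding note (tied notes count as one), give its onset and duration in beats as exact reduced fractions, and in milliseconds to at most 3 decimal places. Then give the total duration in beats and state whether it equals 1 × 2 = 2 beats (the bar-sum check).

1) 0.0ms=0b +164.835ms=2/7b
2) 164.835ms=2/7b +164.835ms=2/7b
3) 329.67ms=4/7b +164.835ms=2/7b
4) 494.505ms=6/7b +164.835ms=2/7b
5) 659.341ms=8/7b +164.835ms=2/7b
6) 824.176ms=10/7b +164.835ms=2/7b
7) 989.011ms=12/7b +164.835ms=2/7b
Σ=2b of 2 (104bpm 2/4) — PASS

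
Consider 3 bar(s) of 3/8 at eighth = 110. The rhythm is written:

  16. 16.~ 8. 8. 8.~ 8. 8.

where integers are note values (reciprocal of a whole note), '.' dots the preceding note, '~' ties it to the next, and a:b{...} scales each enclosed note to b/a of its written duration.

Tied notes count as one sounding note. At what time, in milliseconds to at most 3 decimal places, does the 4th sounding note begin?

1. 0.0ms @ 0 + 409.091ms (3/4)
2. 409.091ms @ 3/4 + 1227.273ms (9/4)
3. 1636.364ms @ 3 + 818.182ms (3/2)
4. 2454.545ms @ 9/2 + 1636.364ms (3)
5. 4090.909ms @ 15/2 + 818.182ms (3/2)

note 4 onset = 9/2b = 2454.545ms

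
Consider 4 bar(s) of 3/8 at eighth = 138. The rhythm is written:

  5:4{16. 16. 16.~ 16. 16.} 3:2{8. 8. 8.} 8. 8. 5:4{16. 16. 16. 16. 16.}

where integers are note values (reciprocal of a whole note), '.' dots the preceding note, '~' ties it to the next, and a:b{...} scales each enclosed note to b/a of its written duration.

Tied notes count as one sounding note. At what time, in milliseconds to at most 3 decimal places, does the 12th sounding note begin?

note 12 onset = 51/5b = 4434.783ms

1. 0.0ms @ 0 + 260.87ms (3/5)
2. 260.87ms @ 3/5 + 260.87ms (3/5)
3. 521.739ms @ 6/5 + 521.739ms (6/5)
4. 1043.478ms @ 12/5 + 260.87ms (3/5)
5. 1304.348ms @ 3 + 434.783ms (1)
6. 1739.13ms @ 4 + 434.783ms (1)
7. 2173.913ms @ 5 + 434.783ms (1)
8. 2608.696ms @ 6 + 652.174ms (3/2)
9. 3260.87ms @ 15/2 + 652.174ms (3/2)
10. 3913.043ms @ 9 + 260.87ms (3/5)
11. 4173.913ms @ 48/5 + 260.87ms (3/5)
12. 4434.783ms @ 51/5 + 260.87ms (3/5)
13. 4695.652ms @ 54/5 + 260.87ms (3/5)
14. 4956.522ms @ 57/5 + 260.87ms (3/5)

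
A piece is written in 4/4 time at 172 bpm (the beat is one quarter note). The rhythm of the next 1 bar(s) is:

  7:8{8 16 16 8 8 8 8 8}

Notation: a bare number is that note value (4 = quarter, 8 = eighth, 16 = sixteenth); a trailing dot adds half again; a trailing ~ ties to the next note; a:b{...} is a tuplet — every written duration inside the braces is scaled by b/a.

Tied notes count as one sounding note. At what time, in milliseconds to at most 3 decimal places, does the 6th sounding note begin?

note 6 onset = 16/7b = 797.342ms

1. 0.0ms @ 0 + 199.336ms (4/7)
2. 199.336ms @ 4/7 + 99.668ms (2/7)
3. 299.003ms @ 6/7 + 99.668ms (2/7)
4. 398.671ms @ 8/7 + 199.336ms (4/7)
5. 598.007ms @ 12/7 + 199.336ms (4/7)
6. 797.342ms @ 16/7 + 199.336ms (4/7)
7. 996.678ms @ 20/7 + 199.336ms (4/7)
8. 1196.013ms @ 24/7 + 199.336ms (4/7)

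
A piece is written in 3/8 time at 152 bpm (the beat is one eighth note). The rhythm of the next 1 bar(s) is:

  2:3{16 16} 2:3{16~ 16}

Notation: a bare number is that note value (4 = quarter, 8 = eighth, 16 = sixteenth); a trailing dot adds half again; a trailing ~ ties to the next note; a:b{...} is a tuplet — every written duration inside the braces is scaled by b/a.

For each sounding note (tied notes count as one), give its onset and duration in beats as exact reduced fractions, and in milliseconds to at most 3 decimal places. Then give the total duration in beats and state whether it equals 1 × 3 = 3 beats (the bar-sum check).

1) 0.0ms=0b +296.053ms=3/4b
2) 296.053ms=3/4b +296.053ms=3/4b
3) 592.105ms=3/2b +592.105ms=3/2b
Σ=3b of 3 (152bpm 3/8) — PASS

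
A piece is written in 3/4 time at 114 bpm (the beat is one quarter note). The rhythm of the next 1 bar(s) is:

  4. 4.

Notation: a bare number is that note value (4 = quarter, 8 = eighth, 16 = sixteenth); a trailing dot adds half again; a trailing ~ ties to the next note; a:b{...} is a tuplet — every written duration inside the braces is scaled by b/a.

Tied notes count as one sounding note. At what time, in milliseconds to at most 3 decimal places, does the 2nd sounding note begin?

note 2 onset = 3/2b = 789.474ms

1. 0.0ms @ 0 + 789.474ms (3/2)
2. 789.474ms @ 3/2 + 789.474ms (3/2)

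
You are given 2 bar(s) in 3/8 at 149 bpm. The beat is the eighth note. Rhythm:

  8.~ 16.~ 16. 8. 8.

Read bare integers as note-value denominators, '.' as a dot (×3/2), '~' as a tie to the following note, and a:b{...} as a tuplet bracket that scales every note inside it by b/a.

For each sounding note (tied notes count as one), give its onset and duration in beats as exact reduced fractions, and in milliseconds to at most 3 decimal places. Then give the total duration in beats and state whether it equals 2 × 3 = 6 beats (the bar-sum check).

1) 0.0ms=0b +1208.054ms=3b
2) 1208.054ms=3b +604.027ms=3/2b
3) 1812.081ms=9/2b +604.027ms=3/2b
Σ=6b of 6 (149bpm 3/8) — PASS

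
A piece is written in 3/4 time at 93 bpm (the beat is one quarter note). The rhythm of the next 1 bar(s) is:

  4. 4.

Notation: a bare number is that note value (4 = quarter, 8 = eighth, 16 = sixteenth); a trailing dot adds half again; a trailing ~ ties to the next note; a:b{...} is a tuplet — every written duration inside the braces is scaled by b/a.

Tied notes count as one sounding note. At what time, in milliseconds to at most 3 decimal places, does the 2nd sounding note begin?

1. 0.0ms @ 0 + 967.742ms (3/2)
2. 967.742ms @ 3/2 + 967.742ms (3/2)

note 2 onset = 3/2b = 967.742ms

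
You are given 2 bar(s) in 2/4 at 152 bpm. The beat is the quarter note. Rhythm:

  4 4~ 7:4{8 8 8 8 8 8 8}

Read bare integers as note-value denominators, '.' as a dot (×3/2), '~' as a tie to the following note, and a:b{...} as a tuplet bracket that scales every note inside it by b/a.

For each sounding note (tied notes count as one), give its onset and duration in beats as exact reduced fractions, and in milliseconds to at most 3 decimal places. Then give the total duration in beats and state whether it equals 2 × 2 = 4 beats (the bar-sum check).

1) 0.0ms=0b +394.737ms=1b
2) 394.737ms=1b +507.519ms=9/7b
3) 902.256ms=16/7b +112.782ms=2/7b
4) 1015.038ms=18/7b +112.782ms=2/7b
5) 1127.82ms=20/7b +112.782ms=2/7b
6) 1240.602ms=22/7b +112.782ms=2/7b
7) 1353.383ms=24/7b +112.782ms=2/7b
8) 1466.165ms=26/7b +112.782ms=2/7b
Σ=4b of 4 (152bpm 2/4) — PASS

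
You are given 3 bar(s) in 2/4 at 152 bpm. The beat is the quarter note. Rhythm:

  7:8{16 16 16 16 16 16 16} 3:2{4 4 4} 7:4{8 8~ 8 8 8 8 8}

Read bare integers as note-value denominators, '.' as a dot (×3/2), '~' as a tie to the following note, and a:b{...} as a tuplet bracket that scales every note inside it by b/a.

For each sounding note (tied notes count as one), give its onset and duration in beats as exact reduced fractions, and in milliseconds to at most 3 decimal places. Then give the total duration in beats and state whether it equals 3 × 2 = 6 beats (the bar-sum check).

1) 0.0ms=0b +112.782ms=2/7b
2) 112.782ms=2/7b +112.782ms=2/7b
3) 225.564ms=4/7b +112.782ms=2/7b
4) 338.346ms=6/7b +112.782ms=2/7b
5) 451.128ms=8/7b +112.782ms=2/7b
6) 563.91ms=10/7b +112.782ms=2/7b
7) 676.692ms=12/7b +112.782ms=2/7b
8) 789.474ms=2b +263.158ms=2/3b
9) 1052.632ms=8/3b +263.158ms=2/3b
10) 1315.789ms=10/3b +263.158ms=2/3b
11) 1578.947ms=4b +112.782ms=2/7b
12) 1691.729ms=30/7b +225.564ms=4/7b
13) 1917.293ms=34/7b +112.782ms=2/7b
14) 2030.075ms=36/7b +112.782ms=2/7b
15) 2142.857ms=38/7b +112.782ms=2/7b
16) 2255.639ms=40/7b +112.782ms=2/7b
Σ=6b of 6 (152bpm 2/4) — PASS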